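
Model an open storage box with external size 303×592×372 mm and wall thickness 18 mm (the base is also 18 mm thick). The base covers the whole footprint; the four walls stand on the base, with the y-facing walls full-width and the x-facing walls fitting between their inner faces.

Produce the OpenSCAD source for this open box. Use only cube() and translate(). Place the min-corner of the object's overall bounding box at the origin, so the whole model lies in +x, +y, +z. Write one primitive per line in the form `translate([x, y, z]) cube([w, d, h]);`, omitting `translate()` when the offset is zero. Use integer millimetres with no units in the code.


cube([303, 592, 18]);
translate([0, 0, 18]) cube([303, 18, 354]);
translate([0, 574, 18]) cube([303, 18, 354]);
translate([0, 18, 18]) cube([18, 556, 354]);
translate([285, 18, 18]) cube([18, 556, 354]);


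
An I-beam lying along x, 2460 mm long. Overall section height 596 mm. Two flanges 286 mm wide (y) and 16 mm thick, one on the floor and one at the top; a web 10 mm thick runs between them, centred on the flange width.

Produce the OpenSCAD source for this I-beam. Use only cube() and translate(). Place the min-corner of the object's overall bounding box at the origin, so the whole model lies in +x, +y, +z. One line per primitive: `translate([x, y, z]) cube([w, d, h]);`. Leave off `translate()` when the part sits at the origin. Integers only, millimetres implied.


cube([2460, 286, 16]);
translate([0, 138, 16]) cube([2460, 10, 564]);
translate([0, 0, 580]) cube([2460, 286, 16]);


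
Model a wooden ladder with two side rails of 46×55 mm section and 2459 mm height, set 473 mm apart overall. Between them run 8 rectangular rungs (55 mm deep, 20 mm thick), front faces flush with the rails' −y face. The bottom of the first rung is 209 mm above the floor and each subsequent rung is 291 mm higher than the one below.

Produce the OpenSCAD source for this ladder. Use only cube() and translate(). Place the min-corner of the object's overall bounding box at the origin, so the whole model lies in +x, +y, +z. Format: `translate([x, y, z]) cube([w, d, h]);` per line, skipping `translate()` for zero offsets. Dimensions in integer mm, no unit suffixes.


// rung span = 473 - 2*46 = 381
// rung[k] z = 209 + k*291
cube([46, 55, 2459]);
translate([427, 0, 0]) cube([46, 55, 2459]);
translate([46, 0, 209]) cube([381, 55, 20]);
translate([46, 0, 500]) cube([381, 55, 20]);
translate([46, 0, 791]) cube([381, 55, 20]);
translate([46, 0, 1082]) cube([381, 55, 20]);
translate([46, 0, 1373]) cube([381, 55, 20]);
translate([46, 0, 1664]) cube([381, 55, 20]);
translate([46, 0, 1955]) cube([381, 55, 20]);
translate([46, 0, 2246]) cube([381, 55, 20]);


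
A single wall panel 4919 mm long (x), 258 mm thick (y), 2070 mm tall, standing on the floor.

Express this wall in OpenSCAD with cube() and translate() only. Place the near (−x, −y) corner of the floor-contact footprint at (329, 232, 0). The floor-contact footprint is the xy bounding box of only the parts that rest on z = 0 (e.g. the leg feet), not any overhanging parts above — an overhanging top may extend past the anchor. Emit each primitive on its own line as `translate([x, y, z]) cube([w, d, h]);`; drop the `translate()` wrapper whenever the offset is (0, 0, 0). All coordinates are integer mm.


translate([329, 232, 0]) cube([4919, 258, 2070]);


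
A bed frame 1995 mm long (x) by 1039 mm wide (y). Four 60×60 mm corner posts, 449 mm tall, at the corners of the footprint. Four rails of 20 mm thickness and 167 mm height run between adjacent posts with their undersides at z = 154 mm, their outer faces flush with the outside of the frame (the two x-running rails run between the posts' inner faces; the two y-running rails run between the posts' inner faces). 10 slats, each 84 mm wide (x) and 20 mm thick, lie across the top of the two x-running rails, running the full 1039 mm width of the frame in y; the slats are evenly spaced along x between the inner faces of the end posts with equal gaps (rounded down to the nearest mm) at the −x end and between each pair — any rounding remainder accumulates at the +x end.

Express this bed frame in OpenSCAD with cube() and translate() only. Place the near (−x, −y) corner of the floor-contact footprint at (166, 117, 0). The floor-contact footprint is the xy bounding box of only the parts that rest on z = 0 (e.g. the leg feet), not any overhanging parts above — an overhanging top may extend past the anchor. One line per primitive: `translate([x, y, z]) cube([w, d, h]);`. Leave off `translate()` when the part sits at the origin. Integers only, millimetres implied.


translate([166, 117, 0]) cube([60, 60, 449]);
translate([166, 1096, 0]) cube([60, 60, 449]);
translate([2101, 117, 0]) cube([60, 60, 449]);
translate([2101, 1096, 0]) cube([60, 60, 449]);
translate([226, 117, 154]) cube([1875, 20, 167]);
translate([226, 1136, 154]) cube([1875, 20, 167]);
translate([166, 177, 154]) cube([20, 919, 167]);
translate([2141, 177, 154]) cube([20, 919, 167]);
translate([320, 117, 321]) cube([84, 1039, 20]);
translate([498, 117, 321]) cube([84, 1039, 20]);
translate([676, 117, 321]) cube([84, 1039, 20]);
translate([854, 117, 321]) cube([84, 1039, 20]);
translate([1032, 117, 321]) cube([84, 1039, 20]);
translate([1210, 117, 321]) cube([84, 1039, 20]);
translate([1388, 117, 321]) cube([84, 1039, 20]);
translate([1566, 117, 321]) cube([84, 1039, 20]);
translate([1744, 117, 321]) cube([84, 1039, 20]);
translate([1922, 117, 321]) cube([84, 1039, 20]);


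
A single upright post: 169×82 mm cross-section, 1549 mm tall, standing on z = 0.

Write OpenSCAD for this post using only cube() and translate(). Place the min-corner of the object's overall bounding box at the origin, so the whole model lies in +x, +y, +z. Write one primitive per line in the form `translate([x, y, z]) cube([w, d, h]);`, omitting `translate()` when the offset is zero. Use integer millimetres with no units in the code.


cube([169, 82, 1549]);


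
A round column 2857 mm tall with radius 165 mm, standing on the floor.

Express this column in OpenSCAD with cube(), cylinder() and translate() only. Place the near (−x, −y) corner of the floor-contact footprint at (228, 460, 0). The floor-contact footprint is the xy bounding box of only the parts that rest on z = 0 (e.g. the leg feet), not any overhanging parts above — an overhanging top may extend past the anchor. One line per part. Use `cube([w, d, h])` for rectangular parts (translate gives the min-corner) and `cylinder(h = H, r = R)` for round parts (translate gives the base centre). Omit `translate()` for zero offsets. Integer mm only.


translate([393, 625, 0]) cylinder(h = 2857, r = 165);


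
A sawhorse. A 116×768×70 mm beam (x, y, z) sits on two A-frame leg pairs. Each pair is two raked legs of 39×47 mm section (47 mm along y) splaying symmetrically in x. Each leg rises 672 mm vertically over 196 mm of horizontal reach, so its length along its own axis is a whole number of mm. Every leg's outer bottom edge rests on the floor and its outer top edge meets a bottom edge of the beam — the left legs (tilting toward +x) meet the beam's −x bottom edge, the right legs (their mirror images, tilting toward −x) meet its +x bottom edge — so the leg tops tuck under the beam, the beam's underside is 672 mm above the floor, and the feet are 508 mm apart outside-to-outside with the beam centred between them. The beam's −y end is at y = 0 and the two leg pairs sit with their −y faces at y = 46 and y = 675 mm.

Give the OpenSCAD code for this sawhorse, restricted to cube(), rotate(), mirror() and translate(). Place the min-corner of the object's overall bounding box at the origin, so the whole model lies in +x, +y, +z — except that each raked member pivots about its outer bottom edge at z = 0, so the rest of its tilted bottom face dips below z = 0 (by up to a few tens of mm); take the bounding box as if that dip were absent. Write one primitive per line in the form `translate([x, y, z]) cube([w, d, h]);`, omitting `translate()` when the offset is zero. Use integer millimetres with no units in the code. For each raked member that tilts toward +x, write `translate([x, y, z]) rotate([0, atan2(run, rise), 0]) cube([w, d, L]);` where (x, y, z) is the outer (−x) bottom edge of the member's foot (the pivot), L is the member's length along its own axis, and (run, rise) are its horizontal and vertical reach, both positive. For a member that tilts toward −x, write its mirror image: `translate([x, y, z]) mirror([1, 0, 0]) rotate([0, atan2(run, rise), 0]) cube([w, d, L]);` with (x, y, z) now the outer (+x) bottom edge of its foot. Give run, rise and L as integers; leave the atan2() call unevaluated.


// leg length = √(196² + 672²) = 700
// right-leg outer foot x = 2·196 + 116 = 508
// beam min-corner = (196, 0, 672)
translate([196, 0, 672]) cube([116, 768, 70]);
translate([0, 46, 0]) rotate([0, atan2(196, 672), 0]) cube([39, 47, 700]);
translate([508, 46, 0]) mirror([1, 0, 0]) rotate([0, atan2(196, 672), 0]) cube([39, 47, 700]);
translate([0, 675, 0]) rotate([0, atan2(196, 672), 0]) cube([39, 47, 700]);
translate([508, 675, 0]) mirror([1, 0, 0]) rotate([0, atan2(196, 672), 0]) cube([39, 47, 700]);


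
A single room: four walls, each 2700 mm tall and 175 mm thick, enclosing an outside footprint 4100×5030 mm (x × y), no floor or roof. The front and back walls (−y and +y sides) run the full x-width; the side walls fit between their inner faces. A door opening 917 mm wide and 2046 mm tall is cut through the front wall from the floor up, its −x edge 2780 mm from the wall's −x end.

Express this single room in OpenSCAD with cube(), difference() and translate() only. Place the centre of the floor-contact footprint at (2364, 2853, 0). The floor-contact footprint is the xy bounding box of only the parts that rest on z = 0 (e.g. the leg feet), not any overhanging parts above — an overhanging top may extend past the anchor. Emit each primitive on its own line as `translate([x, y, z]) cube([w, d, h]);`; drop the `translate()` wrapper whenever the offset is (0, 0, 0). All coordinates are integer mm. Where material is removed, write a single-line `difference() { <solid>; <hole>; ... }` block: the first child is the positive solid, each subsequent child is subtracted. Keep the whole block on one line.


difference() { translate([314, 338, 0]) cube([4100, 175, 2700]); translate([3094, 338, 0]) cube([917, 175, 2046]); }
translate([314, 5193, 0]) cube([4100, 175, 2700]);
translate([314, 513, 0]) cube([175, 4680, 2700]);
translate([4239, 513, 0]) cube([175, 4680, 2700]);


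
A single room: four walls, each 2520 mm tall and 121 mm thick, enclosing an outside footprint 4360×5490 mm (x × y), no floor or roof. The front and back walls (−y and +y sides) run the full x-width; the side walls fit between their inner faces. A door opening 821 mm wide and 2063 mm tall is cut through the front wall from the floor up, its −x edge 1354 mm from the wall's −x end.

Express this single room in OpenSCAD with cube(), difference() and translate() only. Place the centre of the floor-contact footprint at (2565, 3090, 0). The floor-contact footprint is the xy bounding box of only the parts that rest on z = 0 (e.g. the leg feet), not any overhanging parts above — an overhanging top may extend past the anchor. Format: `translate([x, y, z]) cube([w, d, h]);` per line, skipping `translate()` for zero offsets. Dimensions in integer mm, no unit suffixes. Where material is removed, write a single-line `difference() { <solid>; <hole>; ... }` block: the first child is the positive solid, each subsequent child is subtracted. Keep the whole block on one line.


difference() { translate([385, 345, 0]) cube([4360, 121, 2520]); translate([1739, 345, 0]) cube([821, 121, 2063]); }
translate([385, 5714, 0]) cube([4360, 121, 2520]);
translate([385, 466, 0]) cube([121, 5248, 2520]);
translate([4624, 466, 0]) cube([121, 5248, 2520]);


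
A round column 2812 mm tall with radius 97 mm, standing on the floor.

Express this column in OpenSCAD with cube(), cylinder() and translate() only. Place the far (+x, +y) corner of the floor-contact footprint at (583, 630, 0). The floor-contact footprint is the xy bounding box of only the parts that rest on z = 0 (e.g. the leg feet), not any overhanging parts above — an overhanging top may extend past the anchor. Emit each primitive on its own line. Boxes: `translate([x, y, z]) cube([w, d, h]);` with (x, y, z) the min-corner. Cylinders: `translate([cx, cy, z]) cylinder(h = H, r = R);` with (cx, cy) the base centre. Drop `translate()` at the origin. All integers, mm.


translate([486, 533, 0]) cylinder(h = 2812, r = 97);


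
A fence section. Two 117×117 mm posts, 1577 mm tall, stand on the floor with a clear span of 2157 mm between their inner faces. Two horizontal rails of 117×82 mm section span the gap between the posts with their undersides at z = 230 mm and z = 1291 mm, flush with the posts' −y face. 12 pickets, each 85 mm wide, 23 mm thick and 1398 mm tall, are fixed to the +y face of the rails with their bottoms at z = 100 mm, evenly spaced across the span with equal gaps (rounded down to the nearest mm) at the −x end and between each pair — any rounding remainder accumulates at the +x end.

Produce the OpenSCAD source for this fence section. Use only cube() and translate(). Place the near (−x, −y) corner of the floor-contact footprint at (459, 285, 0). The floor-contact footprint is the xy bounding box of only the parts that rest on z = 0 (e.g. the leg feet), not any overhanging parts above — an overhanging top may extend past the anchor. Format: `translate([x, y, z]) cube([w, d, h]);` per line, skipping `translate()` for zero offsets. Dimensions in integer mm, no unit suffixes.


translate([459, 285, 0]) cube([117, 117, 1577]);
translate([2733, 285, 0]) cube([117, 117, 1577]);
translate([576, 285, 230]) cube([2157, 117, 82]);
translate([576, 285, 1291]) cube([2157, 117, 82]);
translate([663, 402, 100]) cube([85, 23, 1398]);
translate([835, 402, 100]) cube([85, 23, 1398]);
translate([1007, 402, 100]) cube([85, 23, 1398]);
translate([1179, 402, 100]) cube([85, 23, 1398]);
translate([1351, 402, 100]) cube([85, 23, 1398]);
translate([1523, 402, 100]) cube([85, 23, 1398]);
translate([1695, 402, 100]) cube([85, 23, 1398]);
translate([1867, 402, 100]) cube([85, 23, 1398]);
translate([2039, 402, 100]) cube([85, 23, 1398]);
translate([2211, 402, 100]) cube([85, 23, 1398]);
translate([2383, 402, 100]) cube([85, 23, 1398]);
translate([2555, 402, 100]) cube([85, 23, 1398]);


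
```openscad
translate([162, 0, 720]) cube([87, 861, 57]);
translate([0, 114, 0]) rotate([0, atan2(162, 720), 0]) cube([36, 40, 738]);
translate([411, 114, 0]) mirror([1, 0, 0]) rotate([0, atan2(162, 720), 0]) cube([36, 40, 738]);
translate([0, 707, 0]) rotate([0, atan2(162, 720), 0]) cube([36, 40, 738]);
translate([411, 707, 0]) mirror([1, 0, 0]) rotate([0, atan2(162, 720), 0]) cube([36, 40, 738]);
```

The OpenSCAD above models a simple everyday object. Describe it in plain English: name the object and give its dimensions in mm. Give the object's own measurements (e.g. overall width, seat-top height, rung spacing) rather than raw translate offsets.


A sawhorse. A 87×861×57 mm beam (x, y, z) sits on two A-frame leg pairs. Each pair is two raked legs of 36×40 mm section (40 mm along y) splaying symmetrically in x. Each leg rises 720 mm vertically over 162 mm of horizontal reach and is 738 mm long along its own axis. Every leg's outer bottom edge rests on the floor and its outer top edge meets a bottom edge of the beam — the left legs (tilting toward +x) meet the beam's −x bottom edge, the right legs (their mirror images, tilting toward −x) meet its +x bottom edge — so the leg tops tuck under the beam, the beam's underside is 720 mm above the floor, and the feet are 411 mm apart outside-to-outside with the beam centred between them. The two leg pairs are set in 114 mm from either end of the beam.


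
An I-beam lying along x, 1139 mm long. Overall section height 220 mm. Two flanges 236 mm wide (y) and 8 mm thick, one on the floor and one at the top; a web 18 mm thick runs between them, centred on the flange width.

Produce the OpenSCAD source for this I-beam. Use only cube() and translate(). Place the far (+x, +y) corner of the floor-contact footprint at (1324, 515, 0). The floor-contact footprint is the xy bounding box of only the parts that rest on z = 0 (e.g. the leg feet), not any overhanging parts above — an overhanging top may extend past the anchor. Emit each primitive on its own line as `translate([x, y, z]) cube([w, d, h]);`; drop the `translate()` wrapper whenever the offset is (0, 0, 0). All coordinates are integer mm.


translate([185, 279, 0]) cube([1139, 236, 8]);
translate([185, 388, 8]) cube([1139, 18, 204]);
translate([185, 279, 212]) cube([1139, 236, 8]);


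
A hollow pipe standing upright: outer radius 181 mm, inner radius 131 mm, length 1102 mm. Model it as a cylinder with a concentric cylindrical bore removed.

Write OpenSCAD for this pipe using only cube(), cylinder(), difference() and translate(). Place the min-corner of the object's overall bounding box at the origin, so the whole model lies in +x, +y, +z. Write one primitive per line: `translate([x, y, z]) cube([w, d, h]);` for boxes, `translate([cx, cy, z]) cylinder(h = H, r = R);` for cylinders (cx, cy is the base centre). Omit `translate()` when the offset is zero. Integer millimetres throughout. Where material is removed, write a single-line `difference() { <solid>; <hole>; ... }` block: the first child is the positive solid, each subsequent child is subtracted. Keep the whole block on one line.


difference() { translate([181, 181, 0]) cylinder(h = 1102, r = 181); translate([181, 181, 0]) cylinder(h = 1102, r = 131); }


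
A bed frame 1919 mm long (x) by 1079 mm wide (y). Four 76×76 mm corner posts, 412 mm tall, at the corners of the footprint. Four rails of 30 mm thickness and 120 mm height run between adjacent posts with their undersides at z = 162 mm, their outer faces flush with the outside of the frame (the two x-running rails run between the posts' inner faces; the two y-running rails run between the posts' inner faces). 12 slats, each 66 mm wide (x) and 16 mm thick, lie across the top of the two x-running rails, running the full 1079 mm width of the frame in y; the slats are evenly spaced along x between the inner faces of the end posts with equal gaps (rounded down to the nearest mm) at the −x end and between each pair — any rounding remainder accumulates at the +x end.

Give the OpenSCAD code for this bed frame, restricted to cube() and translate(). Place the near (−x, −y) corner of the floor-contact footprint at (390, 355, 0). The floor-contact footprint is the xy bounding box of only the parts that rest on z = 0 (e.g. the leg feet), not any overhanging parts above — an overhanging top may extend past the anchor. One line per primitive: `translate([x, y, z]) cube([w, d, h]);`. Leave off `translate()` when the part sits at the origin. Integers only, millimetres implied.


// slat z = rail_z + rail_h = 162 + 120 = 282
// slat gap = ⌊(1767 − 12·66) / 13⌋ = 75
translate([390, 355, 0]) cube([76, 76, 412]);
translate([390, 1358, 0]) cube([76, 76, 412]);
translate([2233, 355, 0]) cube([76, 76, 412]);
translate([2233, 1358, 0]) cube([76, 76, 412]);
translate([466, 355, 162]) cube([1767, 30, 120]);
translate([466, 1404, 162]) cube([1767, 30, 120]);
translate([390, 431, 162]) cube([30, 927, 120]);
translate([2279, 431, 162]) cube([30, 927, 120]);
translate([541, 355, 282]) cube([66, 1079, 16]);
translate([682, 355, 282]) cube([66, 1079, 16]);
translate([823, 355, 282]) cube([66, 1079, 16]);
translate([964, 355, 282]) cube([66, 1079, 16]);
translate([1105, 355, 282]) cube([66, 1079, 16]);
translate([1246, 355, 282]) cube([66, 1079, 16]);
translate([1387, 355, 282]) cube([66, 1079, 16]);
translate([1528, 355, 282]) cube([66, 1079, 16]);
translate([1669, 355, 282]) cube([66, 1079, 16]);
translate([1810, 355, 282]) cube([66, 1079, 16]);
translate([1951, 355, 282]) cube([66, 1079, 16]);
translate([2092, 355, 282]) cube([66, 1079, 16]);


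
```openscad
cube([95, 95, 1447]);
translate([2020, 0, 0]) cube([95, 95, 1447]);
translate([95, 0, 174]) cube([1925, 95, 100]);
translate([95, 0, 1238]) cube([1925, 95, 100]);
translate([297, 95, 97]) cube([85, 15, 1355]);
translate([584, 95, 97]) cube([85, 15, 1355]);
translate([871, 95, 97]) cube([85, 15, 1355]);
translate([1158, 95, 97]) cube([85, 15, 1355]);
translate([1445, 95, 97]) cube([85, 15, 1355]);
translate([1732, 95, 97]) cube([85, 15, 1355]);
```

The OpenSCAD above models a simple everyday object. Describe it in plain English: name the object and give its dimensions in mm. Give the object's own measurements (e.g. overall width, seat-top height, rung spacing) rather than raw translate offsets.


A fence section. Two 95×95 mm posts, 1447 mm tall, stand on the floor with a clear span of 1925 mm between their inner faces. Two horizontal rails of 95×100 mm section span the gap between the posts with their undersides at z = 174 mm and z = 1238 mm, flush with the posts' −y face. 6 pickets, each 85 mm wide, 15 mm thick and 1355 mm tall, are fixed to the +y face of the rails with their bottoms at z = 97 mm, spaced across the span with a 202 mm gap after the −x post and between neighbouring pickets, with 203 mm left before the +x post.


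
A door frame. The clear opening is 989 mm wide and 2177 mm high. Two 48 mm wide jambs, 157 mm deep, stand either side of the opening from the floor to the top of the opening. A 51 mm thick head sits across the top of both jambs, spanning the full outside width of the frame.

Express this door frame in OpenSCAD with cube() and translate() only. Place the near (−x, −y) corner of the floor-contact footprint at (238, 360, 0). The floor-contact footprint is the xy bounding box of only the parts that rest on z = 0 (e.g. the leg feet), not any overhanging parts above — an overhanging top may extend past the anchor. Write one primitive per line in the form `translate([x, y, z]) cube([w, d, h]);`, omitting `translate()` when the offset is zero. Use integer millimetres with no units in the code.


translate([238, 360, 0]) cube([48, 157, 2177]);
translate([1275, 360, 0]) cube([48, 157, 2177]);
translate([238, 360, 2177]) cube([1085, 157, 51]);


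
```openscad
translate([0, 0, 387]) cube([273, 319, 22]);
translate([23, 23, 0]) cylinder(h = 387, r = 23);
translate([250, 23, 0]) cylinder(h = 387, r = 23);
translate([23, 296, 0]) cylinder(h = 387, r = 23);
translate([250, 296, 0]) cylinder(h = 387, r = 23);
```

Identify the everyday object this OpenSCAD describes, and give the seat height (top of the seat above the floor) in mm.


A stool. The seat height is 409 mm.

A 273×319×22 slab at z = 387 on four corner cylinders — a stool. The seat top is 387 + 22 = 409 mm.


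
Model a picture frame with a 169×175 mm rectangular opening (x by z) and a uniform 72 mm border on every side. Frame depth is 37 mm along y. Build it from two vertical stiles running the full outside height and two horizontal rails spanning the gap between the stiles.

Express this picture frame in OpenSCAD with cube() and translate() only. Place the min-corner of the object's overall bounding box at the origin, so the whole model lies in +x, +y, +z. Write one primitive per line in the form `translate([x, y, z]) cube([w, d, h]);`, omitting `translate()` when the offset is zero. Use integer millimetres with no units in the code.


cube([72, 37, 319]);
translate([241, 0, 0]) cube([72, 37, 319]);
translate([72, 0, 0]) cube([169, 37, 72]);
translate([72, 0, 247]) cube([169, 37, 72]);


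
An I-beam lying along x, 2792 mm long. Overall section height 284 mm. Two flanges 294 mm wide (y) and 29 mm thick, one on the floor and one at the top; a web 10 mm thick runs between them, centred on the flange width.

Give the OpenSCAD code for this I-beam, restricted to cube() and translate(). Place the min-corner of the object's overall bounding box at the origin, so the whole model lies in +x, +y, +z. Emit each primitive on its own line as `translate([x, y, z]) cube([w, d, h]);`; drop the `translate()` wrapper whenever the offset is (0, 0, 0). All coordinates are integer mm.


cube([2792, 294, 29]);
translate([0, 142, 29]) cube([2792, 10, 226]);
translate([0, 0, 255]) cube([2792, 294, 29]);


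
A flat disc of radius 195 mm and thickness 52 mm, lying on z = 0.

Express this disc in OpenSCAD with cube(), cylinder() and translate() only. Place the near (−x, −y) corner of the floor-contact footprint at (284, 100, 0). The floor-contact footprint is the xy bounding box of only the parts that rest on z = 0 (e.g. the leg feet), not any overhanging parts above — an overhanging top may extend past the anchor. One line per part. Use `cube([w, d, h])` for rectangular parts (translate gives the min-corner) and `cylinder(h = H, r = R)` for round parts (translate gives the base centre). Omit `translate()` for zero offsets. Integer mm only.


translate([479, 295, 0]) cylinder(h = 52, r = 195);


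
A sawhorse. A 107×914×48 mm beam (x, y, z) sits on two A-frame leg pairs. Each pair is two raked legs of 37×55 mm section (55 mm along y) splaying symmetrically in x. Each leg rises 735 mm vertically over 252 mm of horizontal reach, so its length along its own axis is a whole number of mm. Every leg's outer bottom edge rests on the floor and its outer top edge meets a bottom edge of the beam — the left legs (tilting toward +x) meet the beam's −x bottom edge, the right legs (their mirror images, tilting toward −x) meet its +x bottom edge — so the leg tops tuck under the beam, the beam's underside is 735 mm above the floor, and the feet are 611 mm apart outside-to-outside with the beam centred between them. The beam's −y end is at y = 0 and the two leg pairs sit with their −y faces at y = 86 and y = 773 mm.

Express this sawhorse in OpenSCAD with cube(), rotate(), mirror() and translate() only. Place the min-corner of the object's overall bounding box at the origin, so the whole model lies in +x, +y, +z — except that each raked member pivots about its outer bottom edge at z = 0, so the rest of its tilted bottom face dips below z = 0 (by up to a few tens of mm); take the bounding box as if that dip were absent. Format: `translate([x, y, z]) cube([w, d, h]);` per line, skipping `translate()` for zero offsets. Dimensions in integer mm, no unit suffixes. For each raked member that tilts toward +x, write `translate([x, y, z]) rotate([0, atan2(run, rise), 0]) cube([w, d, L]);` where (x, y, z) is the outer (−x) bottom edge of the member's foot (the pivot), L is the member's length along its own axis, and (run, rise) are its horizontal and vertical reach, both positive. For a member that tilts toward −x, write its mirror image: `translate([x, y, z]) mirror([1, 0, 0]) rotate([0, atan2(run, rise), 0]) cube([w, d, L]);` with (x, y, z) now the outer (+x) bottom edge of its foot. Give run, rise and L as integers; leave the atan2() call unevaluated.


// leg length = √(252² + 735²) = 777
// right-leg outer foot x = 2·252 + 107 = 611
// beam min-corner = (252, 0, 735)
translate([252, 0, 735]) cube([107, 914, 48]);
translate([0, 86, 0]) rotate([0, atan2(252, 735), 0]) cube([37, 55, 777]);
translate([611, 86, 0]) mirror([1, 0, 0]) rotate([0, atan2(252, 735), 0]) cube([37, 55, 777]);
translate([0, 773, 0]) rotate([0, atan2(252, 735), 0]) cube([37, 55, 777]);
translate([611, 773, 0]) mirror([1, 0, 0]) rotate([0, atan2(252, 735), 0]) cube([37, 55, 777]);


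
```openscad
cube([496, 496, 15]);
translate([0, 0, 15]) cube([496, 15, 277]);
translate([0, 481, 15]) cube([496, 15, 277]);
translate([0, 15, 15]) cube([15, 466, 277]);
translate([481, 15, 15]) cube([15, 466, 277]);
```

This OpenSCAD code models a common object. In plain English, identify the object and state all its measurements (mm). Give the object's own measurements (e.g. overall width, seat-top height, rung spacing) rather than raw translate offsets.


An open-topped rectangular box: outside dimensions 496×496×292 mm, with a uniform wall and base thickness of 15 mm. The base is a full 496×496 slab on the floor; four walls sit on top of the base. The front and back walls (the −y and +y sides) span the full width; the two side walls fit between them.


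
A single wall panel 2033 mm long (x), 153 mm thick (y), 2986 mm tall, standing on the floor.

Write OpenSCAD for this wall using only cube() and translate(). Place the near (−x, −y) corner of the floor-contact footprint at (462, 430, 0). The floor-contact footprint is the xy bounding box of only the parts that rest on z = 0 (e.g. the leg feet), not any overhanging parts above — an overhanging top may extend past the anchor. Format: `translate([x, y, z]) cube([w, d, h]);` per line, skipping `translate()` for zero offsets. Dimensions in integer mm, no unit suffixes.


translate([462, 430, 0]) cube([2033, 153, 2986]);


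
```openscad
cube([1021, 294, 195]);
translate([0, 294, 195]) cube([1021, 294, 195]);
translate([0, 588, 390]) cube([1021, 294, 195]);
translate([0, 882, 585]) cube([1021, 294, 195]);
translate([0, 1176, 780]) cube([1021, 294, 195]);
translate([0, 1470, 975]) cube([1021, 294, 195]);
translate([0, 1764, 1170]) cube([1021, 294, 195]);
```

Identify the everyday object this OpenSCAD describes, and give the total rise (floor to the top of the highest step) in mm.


A staircase. The total rise is 1365 mm.

7 identical blocks, each offset up and back from the previous — a staircase. Each step is 195 mm tall and there are 7 of them, so the total rise is 7 × 195 = 1365 mm.


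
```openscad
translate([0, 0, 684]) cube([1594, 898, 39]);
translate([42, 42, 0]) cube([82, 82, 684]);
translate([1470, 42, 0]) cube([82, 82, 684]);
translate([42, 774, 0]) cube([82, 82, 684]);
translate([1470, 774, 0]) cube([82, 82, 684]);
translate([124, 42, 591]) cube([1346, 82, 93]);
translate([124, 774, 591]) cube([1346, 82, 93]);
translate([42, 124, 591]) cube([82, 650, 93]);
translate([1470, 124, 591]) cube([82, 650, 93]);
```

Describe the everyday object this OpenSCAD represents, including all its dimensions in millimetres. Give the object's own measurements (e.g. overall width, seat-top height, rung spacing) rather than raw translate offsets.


A table: top 1594 mm (x) × 898 mm (y), 39 mm thick, upper face at z = 723 mm, on four 82×82 mm square legs, each inset 42 mm from the nearest pair of top edges from z = 0 to the bottom of the top. Four apron rails, 82 mm thick and 93 mm tall, run between adjacent legs with their top edges flush with the underside of the top and their outer faces flush with the legs' outer faces.


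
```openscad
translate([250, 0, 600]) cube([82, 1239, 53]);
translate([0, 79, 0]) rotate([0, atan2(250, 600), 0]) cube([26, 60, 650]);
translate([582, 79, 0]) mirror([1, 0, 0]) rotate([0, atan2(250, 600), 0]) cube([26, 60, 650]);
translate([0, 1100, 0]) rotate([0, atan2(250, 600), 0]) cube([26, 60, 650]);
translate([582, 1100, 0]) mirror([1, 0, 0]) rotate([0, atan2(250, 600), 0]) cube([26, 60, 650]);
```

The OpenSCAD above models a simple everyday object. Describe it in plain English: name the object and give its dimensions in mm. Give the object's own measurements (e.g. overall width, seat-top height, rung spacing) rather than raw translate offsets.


A sawhorse. A 82×1239×53 mm beam (x, y, z) sits on two A-frame leg pairs. Each pair is two raked legs of 26×60 mm section (60 mm along y) splaying symmetrically in x. Each leg rises 600 mm vertically over 250 mm of horizontal reach and is 650 mm long along its own axis. Every leg's outer bottom edge rests on the floor and its outer top edge meets a bottom edge of the beam — the left legs (tilting toward +x) meet the beam's −x bottom edge, the right legs (their mirror images, tilting toward −x) meet its +x bottom edge — so the leg tops tuck under the beam, the beam's underside is 600 mm above the floor, and the feet are 582 mm apart outside-to-outside with the beam centred between them. The two leg pairs are set in 79 mm from either end of the beam.


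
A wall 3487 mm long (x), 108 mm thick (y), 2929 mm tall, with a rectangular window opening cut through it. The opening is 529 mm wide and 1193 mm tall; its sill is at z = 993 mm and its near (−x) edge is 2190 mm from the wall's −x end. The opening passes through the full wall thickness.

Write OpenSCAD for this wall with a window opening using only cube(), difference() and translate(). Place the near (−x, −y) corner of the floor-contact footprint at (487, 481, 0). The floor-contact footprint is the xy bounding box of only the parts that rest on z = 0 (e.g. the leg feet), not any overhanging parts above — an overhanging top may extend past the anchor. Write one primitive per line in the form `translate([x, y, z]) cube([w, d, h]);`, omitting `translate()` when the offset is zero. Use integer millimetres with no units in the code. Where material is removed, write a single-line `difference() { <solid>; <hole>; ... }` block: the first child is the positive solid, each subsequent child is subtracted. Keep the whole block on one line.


difference() { translate([487, 481, 0]) cube([3487, 108, 2929]); translate([2677, 481, 993]) cube([529, 108, 1193]); }


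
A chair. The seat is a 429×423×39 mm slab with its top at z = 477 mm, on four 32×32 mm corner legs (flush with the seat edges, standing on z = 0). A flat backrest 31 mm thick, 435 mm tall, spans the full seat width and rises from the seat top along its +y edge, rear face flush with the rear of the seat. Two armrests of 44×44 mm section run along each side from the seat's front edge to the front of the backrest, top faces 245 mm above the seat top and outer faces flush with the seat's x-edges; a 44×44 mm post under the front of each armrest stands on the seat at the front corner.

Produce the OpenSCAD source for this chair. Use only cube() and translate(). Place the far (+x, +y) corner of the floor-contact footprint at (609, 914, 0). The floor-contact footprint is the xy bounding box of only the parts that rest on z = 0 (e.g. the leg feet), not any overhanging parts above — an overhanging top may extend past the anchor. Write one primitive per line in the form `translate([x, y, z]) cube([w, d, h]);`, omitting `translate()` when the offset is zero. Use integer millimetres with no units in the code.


translate([180, 491, 438]) cube([429, 423, 39]);
translate([180, 491, 0]) cube([32, 32, 438]);
translate([577, 491, 0]) cube([32, 32, 438]);
translate([180, 882, 0]) cube([32, 32, 438]);
translate([577, 882, 0]) cube([32, 32, 438]);
translate([180, 883, 477]) cube([429, 31, 435]);
translate([180, 491, 678]) cube([44, 392, 44]);
translate([565, 491, 678]) cube([44, 392, 44]);
translate([180, 491, 477]) cube([44, 44, 201]);
translate([565, 491, 477]) cube([44, 44, 201]);


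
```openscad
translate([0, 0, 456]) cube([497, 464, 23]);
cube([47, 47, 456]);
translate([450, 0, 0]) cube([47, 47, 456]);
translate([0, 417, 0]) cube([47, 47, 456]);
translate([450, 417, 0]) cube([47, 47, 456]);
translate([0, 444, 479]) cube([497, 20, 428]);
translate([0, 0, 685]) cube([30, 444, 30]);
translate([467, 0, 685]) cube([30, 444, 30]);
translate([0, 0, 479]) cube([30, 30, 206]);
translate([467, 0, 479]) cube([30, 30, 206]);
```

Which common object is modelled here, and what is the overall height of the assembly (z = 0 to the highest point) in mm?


A chair. The overall height is 907 mm.

A slab on four corner posts with a tall panel at the back — a chair. The seat slab sits at z = 456 with thickness 23, and the 428 mm backrest starts at the seat top, so the overall height is 456 + 23 + 428 = 907 mm.


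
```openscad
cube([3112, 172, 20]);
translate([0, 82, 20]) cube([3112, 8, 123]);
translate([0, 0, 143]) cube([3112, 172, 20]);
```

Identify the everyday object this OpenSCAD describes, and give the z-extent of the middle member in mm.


An I-beam. The web height is 123 mm.

Two wide flanges with a thin centred web — an I-beam. Overall 163 mm minus two 20 mm flanges gives a web of 163 − 2·20 = 123 mm.


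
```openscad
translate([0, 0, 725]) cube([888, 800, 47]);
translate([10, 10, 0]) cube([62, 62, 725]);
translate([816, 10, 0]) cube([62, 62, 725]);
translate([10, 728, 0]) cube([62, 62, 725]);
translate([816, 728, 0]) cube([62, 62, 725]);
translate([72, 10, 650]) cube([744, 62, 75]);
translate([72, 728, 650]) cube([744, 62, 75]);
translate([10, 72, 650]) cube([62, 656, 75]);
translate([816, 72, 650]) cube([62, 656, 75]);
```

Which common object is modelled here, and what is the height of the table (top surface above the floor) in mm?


A table. The table height is 772 mm.

A 888×800×47 slab sits at z = 725 on four 62 mm square posts — a table. The top surface is at 725 + 47 = 772 mm.


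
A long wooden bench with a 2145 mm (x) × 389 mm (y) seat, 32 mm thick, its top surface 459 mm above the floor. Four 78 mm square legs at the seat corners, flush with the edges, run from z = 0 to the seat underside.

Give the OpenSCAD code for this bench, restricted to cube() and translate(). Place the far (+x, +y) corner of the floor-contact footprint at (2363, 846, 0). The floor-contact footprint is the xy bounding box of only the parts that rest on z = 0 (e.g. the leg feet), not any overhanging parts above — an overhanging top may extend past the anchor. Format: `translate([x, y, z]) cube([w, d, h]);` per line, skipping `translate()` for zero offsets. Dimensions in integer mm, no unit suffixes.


translate([218, 457, 427]) cube([2145, 389, 32]);
translate([218, 457, 0]) cube([78, 78, 427]);
translate([218, 768, 0]) cube([78, 78, 427]);
translate([2285, 457, 0]) cube([78, 78, 427]);
translate([2285, 768, 0]) cube([78, 78, 427]);


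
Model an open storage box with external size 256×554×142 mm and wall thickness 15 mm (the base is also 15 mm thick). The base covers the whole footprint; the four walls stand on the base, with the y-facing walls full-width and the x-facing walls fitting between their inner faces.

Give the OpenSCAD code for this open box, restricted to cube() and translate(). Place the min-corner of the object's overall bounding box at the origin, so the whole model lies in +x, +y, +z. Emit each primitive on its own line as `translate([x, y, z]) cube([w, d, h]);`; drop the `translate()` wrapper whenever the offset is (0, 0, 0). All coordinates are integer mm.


cube([256, 554, 15]);
translate([0, 0, 15]) cube([256, 15, 127]);
translate([0, 539, 15]) cube([256, 15, 127]);
translate([0, 15, 15]) cube([15, 524, 127]);
translate([241, 15, 15]) cube([15, 524, 127]);


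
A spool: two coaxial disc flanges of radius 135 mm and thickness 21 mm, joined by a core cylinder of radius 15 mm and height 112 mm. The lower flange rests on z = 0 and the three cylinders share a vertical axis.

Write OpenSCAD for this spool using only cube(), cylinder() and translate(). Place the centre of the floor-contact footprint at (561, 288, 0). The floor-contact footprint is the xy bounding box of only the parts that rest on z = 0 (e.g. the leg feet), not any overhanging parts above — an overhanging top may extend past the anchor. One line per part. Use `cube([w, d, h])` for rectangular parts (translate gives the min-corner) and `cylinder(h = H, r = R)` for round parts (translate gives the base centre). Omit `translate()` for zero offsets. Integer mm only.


translate([561, 288, 0]) cylinder(h = 21, r = 135);
translate([561, 288, 21]) cylinder(h = 112, r = 15);
translate([561, 288, 133]) cylinder(h = 21, r = 135);


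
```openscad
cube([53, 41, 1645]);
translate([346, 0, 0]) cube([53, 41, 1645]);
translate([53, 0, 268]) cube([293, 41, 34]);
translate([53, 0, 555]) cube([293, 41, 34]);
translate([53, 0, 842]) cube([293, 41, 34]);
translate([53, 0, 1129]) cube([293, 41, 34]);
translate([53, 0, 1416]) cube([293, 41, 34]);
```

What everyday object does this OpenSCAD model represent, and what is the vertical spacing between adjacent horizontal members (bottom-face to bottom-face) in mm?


A ladder. The rung spacing is 287 mm.

Two tall 53×41 posts with 5 short bars between them — a ladder. Adjacent rungs sit at z = 268 and z = 555, so the spacing is 555 − 268 = 287 mm.
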